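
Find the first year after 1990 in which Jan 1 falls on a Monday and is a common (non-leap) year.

2001

Jan 1 advances by 2 weekdays after a leap year and by 1 after a common year.
1990: Jan 1 is Monday.
1991: Tuesday
1992: Wednesday (leap)
1993: Friday
1994: Saturday
1995: Sunday
1996: Monday (leap)
1997: Wednesday
1998: Thursday
1999: Friday
2000: Saturday (leap)
2001: Monday
2001 begins on a Monday and is a common year.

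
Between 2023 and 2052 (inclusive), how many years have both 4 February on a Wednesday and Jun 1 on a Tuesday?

Check each year's weekday for 4 February and Jun 1:
  2023: Sat/Thu  2024: Sun/Sat  2025: Tue/Sun  2026: Wed/Mon  2027: Thu/Tue  2028: Fri/Thu  2029: Sun/Fri  2030: Mon/Sat  2031: Tue/Sun  2032: Wed/Tue ✓  2033: Fri/Wed  2034: Sat/Thu  2035: Sun/Fri  2036: Mon/Sun  2037: Wed/Mon  2038: Thu/Tue  2039: Fri/Wed  2040: Sat/Fri  2041: Mon/Sat  2042: Tue/Sun  2043: Wed/Mon  2044: Thu/Wed  2045: Sat/Thu  2046: Sun/Fri  2047: Mon/Sat  2048: Tue/Mon  2049: Thu/Tue  2050: Fri/Wed  2051: Sat/Thu  2052: Sun/Sat
Both conditions hold in: 2032 — 1.

1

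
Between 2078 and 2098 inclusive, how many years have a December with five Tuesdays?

December has 31 days; it has five Tuesdays when Tuesday falls among the first (month-length − 28) days — i.e. when December 1 is one of Tuesday/Monday/Sunday.
December 1 by year: 2078:Thu 2079:Fri 2080:Sun✓ 2081:Mon✓ 2082:Tue✓ 2083:Wed 2084:Fri 2085:Sat 2086:Sun✓ 2087:Mon✓ 2088:Wed 2089:Thu 2090:Fri 2091:Sat 2092:Mon✓ 2093:Tue✓ 2094:Wed 2095:Thu 2096:Sat 2097:Sun✓ 2098:Mon✓
Years with five Tuesdays: 2080, 2081, 2082, 2086, 2087, 2092, 2093, 2097, 2098 → 9.

9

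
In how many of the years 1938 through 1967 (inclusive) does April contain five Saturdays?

10

April has 30 days; it has five Saturdays when Saturday falls among the first (month-length − 28) days — i.e. when April 1 is one of Saturday/Friday.
April 1 by year: 1938:Fri✓ 1939:Sat✓ 1940:Mon 1941:Tue 1942:Wed 1943:Thu 1944:Sat✓ 1945:Sun 1946:Mon 1947:Tue 1948:Thu 1949:Fri✓ 1950:Sat✓ 1951:Sun 1952:Tue 1953:Wed 1954:Thu 1955:Fri✓ 1956:Sun 1957:Mon 1958:Tue 1959:Wed 1960:Fri✓ 1961:Sat✓ 1962:Sun 1963:Mon 1964:Wed 1965:Thu 1966:Fri✓ 1967:Sat✓
Years with five Saturdays: 1938, 1939, 1944, 1949, 1950, 1955, 1960, 1961, 1966, 1967 → 10.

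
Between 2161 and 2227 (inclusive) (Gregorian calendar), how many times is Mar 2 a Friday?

Track Mar 2's weekday year by year (advancing +1, or +2 across a Feb 29):
  2161: Mon  2162: Tue (+1)  2163: Wed (+1)  2164: Fri (+2) ✓  2165: Sat (+1)
  2166: Sun (+1)  2167: Mon (+1)  2168: Wed (+2)  2169: Thu (+1)  2170: Fri (+1) ✓
  2171: Sat (+1)  2172: Mon (+2)  2173: Tue (+1)  2174: Wed (+1)  … (39 more years) …
  2214: Wed (+1)  2215: Thu (+1)  2216: Sat (+2)  2217: Sun (+1)  2218: Mon (+1)
  2219: Tue (+1)  2220: Thu (+2)  2221: Fri (+1) ✓  2222: Sat (+1)  2223: Sun (+1)
  2224: Tue (+2)  2225: Wed (+1)  2226: Thu (+1)  2227: Fri (+1) ✓
Friday years: 2164, 2170, 2181, 2187, 2192, 2198, 2204, 2210, 2221, 2227 — 10 in total.

10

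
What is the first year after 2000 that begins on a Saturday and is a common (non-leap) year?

Jan 1 advances by 2 weekdays after a leap year and by 1 after a common year.
2000: Jan 1 is Saturday (leap).
2001: Monday
2002: Tuesday
2003: Wednesday
2004: Thursday (leap)
2005: Saturday
2005 begins on a Saturday and is a common year.

2005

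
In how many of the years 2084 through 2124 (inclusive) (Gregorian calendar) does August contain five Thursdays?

August has 31 days; it has five Thursdays when Thursday falls among the first (month-length − 28) days — i.e. when August 1 is one of Thursday/Wednesday/Tuesday.
August 1 by year: 2084:Tue✓ 2085:Wed✓ 2086:Thu✓ 2087:Fri 2088:Sun 2089:Mon 2090:Tue✓ 2091:Wed✓ 2092:Fri 2093:Sat 2094:Sun 2095:Mon 2096:Wed✓ 2097:Thu✓ 2098:Fri …(11 more)… 2110:Fri 2111:Sat 2112:Mon 2113:Tue✓ 2114:Wed✓ 2115:Thu✓ 2116:Sat 2117:Sun 2118:Mon 2119:Tue✓ 2120:Thu✓ 2121:Fri 2122:Sat 2123:Sun 2124:Tue✓
Years with five Thursdays: 2084, 2085, 2086, 2090, 2091, 2096, 2097, 2102, 2103, 2108, 2109, 2113, 2114, 2115, 2119, 2120, 2124 → 17.

17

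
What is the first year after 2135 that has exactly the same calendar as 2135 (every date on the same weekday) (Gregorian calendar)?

2146

Two years share a calendar iff Jan 1 falls on the same weekday and both are leap or both are common. 2135: Jan 1 is Saturday, common year.
2136: Jan 1 Sunday, leap
2137: Jan 1 Tuesday, common
2138: Jan 1 Wednesday, common
2139: Jan 1 Thursday, common
2140: Jan 1 Friday, leap
2141: Jan 1 Sunday, common
2142: Jan 1 Monday, common
2143: Jan 1 Tuesday, common
2144: Jan 1 Wednesday, leap
2145: Jan 1 Friday, common
2146: Jan 1 Saturday, common
2146 matches on both conditions.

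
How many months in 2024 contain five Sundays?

A month of length L has five Sundays iff its first Sunday is on day ≤ L−28 (so day 1–3 in a 31-day month, 1–2 in a 30-day month, day 1 in a leap February).
Checking each month of 2024: Jan starts Mon (31d); Feb starts Thu (29d); Mar starts Fri (31d) ✓; Apr starts Mon (30d); May starts Wed (31d); Jun starts Sat (30d) ✓; Jul starts Mon (31d); Aug starts Thu (31d); Sep starts Sun (30d) ✓; Oct starts Tue (31d); Nov starts Fri (30d); Dec starts Sun (31d) ✓.
Five-Sunday months: March, June, September, December → 4.

4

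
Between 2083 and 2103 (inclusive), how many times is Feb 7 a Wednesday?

3

Track Feb 7's weekday year by year (advancing +1, or +2 across a Feb 29):
  2083: Sun  2084: Mon (+1)  2085: Wed (+2) ✓  2086: Thu (+1)  2087: Fri (+1)
  2088: Sat (+1)  2089: Mon (+2)  2090: Tue (+1)  2091: Wed (+1) ✓  2092: Thu (+1)
  2093: Sat (+2)  2094: Sun (+1)  2095: Mon (+1)  2096: Tue (+1)  2097: Thu (+2)
  2098: Fri (+1)  2099: Sat (+1)  2100: Sun (+1)  2101: Mon (+1)  2102: Tue (+1)
  2103: Wed (+1) ✓
Wednesday years: 2085, 2091, 2103 — 3 in total.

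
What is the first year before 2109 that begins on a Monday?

Jan 1 advances by 2 weekdays after a leap year and by 1 after a common year.
2109: Jan 1 is Tuesday.
2108: Sunday (leap)
2107: Saturday
2106: Friday
2105: Thursday
2104: Tuesday (leap)
2103: Monday
2103 begins on a Monday

2103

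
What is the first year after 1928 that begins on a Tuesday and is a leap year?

Jan 1 advances by 2 weekdays after a leap year and by 1 after a common year.
1928: Jan 1 is Sunday (leap).
1929: Tuesday
1930: Wednesday
1931: Thursday
1932: Friday (leap)
1933: Sunday
1934: Monday
1935: Tuesday
1936: Wednesday (leap)
1937: Friday
1938: Saturday
1939: Sunday
1940: Monday (leap)
1941: Wednesday
1942: Thursday
1943: Friday
1944: Saturday (leap)
1945: Monday
1946: Tuesday
1947: Wednesday
1948: Thursday (leap)
1949: Saturday
1950: Sunday
1951: Monday
1952: Tuesday (leap)
1952 begins on a Tuesday and is a leap year.

1952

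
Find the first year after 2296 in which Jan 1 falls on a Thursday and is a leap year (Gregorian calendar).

2320

Jan 1 advances by 2 weekdays after a leap year and by 1 after a common year.
2296: Jan 1 is Wednesday (leap).
2297: Friday
2298: Saturday
2299: Sunday
2300: Monday
2301: Tuesday
2302: Wednesday
2303: Thursday
2304: Friday (leap)
2305: Sunday
2306: Monday
2307: Tuesday
2308: Wednesday (leap)
2309: Friday
2310: Saturday
2311: Sunday
2312: Monday (leap)
2313: Wednesday
2314: Thursday
2315: Friday
2316: Saturday (leap)
2317: Monday
2318: Tuesday
2319: Wednesday
2320: Thursday (leap)
2320 begins on a Thursday and is a leap year.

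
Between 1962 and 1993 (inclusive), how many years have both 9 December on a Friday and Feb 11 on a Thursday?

Check each year's weekday for 9 December and Feb 11:
  1962: Sun/Sun  1963: Mon/Mon  1964: Wed/Tue  1965: Thu/Thu  1966: Fri/Fri  1967: Sat/Sat  1968: Mon/Sun  1969: Tue/Tue  1970: Wed/Wed  1971: Thu/Thu  1972: Sat/Fri  1973: Sun/Sun  1974: Mon/Mon  1975: Tue/Tue  …(4 more)…  1980: Tue/Mon  1981: Wed/Wed  1982: Thu/Thu  1983: Fri/Fri  1984: Sun/Sat  1985: Mon/Mon  1986: Tue/Tue  1987: Wed/Wed  1988: Fri/Thu ✓  1989: Sat/Sat  1990: Sun/Sun  1991: Mon/Mon  1992: Wed/Tue  1993: Thu/Thu
Both conditions hold in: 1988 — 1.

1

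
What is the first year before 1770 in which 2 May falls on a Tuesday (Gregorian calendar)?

1769

From one year to the next, a fixed date's weekday advances by 1, or by 2 when a Feb 29 lies between the two dates.
1770: May 2 is Wednesday.
1769: Tuesday (−1)
2 May falls on a Tuesday in 1769.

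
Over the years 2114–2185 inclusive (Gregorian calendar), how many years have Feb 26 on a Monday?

Track Feb 26's weekday year by year (advancing +1, or +2 across a Feb 29):
  2114: Mon ✓  2115: Tue (+1)  2116: Wed (+1)  2117: Fri (+2)  2118: Sat (+1)
  2119: Sun (+1)  2120: Mon (+1) ✓  2121: Wed (+2)  2122: Thu (+1)  2123: Fri (+1)
  2124: Sat (+1)  2125: Mon (+2) ✓  2126: Tue (+1)  2127: Wed (+1)  … (44 more years) …
  2172: Wed (+1)  2173: Fri (+2)  2174: Sat (+1)  2175: Sun (+1)  2176: Mon (+1) ✓
  2177: Wed (+2)  2178: Thu (+1)  2179: Fri (+1)  2180: Sat (+1)  2181: Mon (+2) ✓
  2182: Tue (+1)  2183: Wed (+1)  2184: Thu (+1)  2185: Sat (+2)
Monday years: 2114, 2120, 2125, 2131, 2142, 2148, 2153, 2159, 2170, 2176, 2181 — 11 in total.

11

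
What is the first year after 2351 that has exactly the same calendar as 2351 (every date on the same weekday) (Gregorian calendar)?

2362

Two years share a calendar iff Jan 1 falls on the same weekday and both are leap or both are common. 2351: Jan 1 is Monday, common year.
2352: Jan 1 Tuesday, leap
2353: Jan 1 Thursday, common
2354: Jan 1 Friday, common
2355: Jan 1 Saturday, common
2356: Jan 1 Sunday, leap
2357: Jan 1 Tuesday, common
2358: Jan 1 Wednesday, common
2359: Jan 1 Thursday, common
2360: Jan 1 Friday, leap
2361: Jan 1 Sunday, common
2362: Jan 1 Monday, common
2362 matches on both conditions.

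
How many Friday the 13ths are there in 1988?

Check the 13th of each month of 1988: Jan 13: Wed, Feb 13: Sat, Mar 13: Sun, Apr 13: Wed, May 13: Fri, Jun 13: Mon, Jul 13: Wed, Aug 13: Sat, Sep 13: Tue, Oct 13: Thu, Nov 13: Sun, Dec 13: Tue.
Friday occurs in May — 1 month.

1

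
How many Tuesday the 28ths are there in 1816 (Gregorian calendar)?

Check the 28th of each month of 1816: Jan 28: Sun, Feb 28: Wed, Mar 28: Thu, Apr 28: Sun, May 28: Tue, Jun 28: Fri, Jul 28: Sun, Aug 28: Wed, Sep 28: Sat, Oct 28: Mon, Nov 28: Thu, Dec 28: Sat.
Tuesday occurs in May — 1 month.

1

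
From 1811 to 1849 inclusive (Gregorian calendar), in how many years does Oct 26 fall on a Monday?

6

Track Oct 26's weekday year by year (advancing +1, or +2 across a Feb 29):
  1811: Sat  1812: Mon (+2) ✓  1813: Tue (+1)  1814: Wed (+1)  1815: Thu (+1)
  1816: Sat (+2)  1817: Sun (+1)  1818: Mon (+1) ✓  1819: Tue (+1)  1820: Thu (+2)
  1821: Fri (+1)  1822: Sat (+1)  1823: Sun (+1)  1824: Tue (+2)  … (11 more years) …
  1836: Wed (+2)  1837: Thu (+1)  1838: Fri (+1)  1839: Sat (+1)  1840: Mon (+2) ✓
  1841: Tue (+1)  1842: Wed (+1)  1843: Thu (+1)  1844: Sat (+2)  1845: Sun (+1)
  1846: Mon (+1) ✓  1847: Tue (+1)  1848: Thu (+2)  1849: Fri (+1)
Monday years: 1812, 1818, 1829, 1835, 1840, 1846 — 6 in total.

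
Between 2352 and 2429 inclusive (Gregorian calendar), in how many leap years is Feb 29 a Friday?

3

Leap years in 2352–2429: 20 of them.
Feb 29 weekday advances by 5 (mod 7) from one leap year to the next four years later (or differs when a century non-leap intervenes).
Leap-day weekdays: 2352:Fri✓ 2356:Wed 2360:Mon 2364:Sat 2368:Thu 2372:Tue 2376:Sun 2380:Fri✓ 2384:Wed 2388:Mon 2392:Sat 2396:Thu 2400:Tue 2404:Sun 2408:Fri✓ 2412:Wed 2416:Mon 2420:Sat 2424:Thu 2428:Tue
Friday: 2352, 2380, 2408 → 3.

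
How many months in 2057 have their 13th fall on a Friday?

2

Check the 13th of each month of 2057: Jan 13: Sat, Feb 13: Tue, Mar 13: Tue, Apr 13: Fri, May 13: Sun, Jun 13: Wed, Jul 13: Fri, Aug 13: Mon, Sep 13: Thu, Oct 13: Sat, Nov 13: Tue, Dec 13: Thu.
Friday occurs in April, July — 2 months.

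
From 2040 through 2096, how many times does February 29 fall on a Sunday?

Leap years in 2040–2096: 15 of them.
Feb 29 weekday advances by 5 (mod 7) from one leap year to the next four years later (or differs when a century non-leap intervenes).
Leap-day weekdays: 2040:Wed 2044:Mon 2048:Sat 2052:Thu 2056:Tue 2060:Sun✓ 2064:Fri 2068:Wed 2072:Mon 2076:Sat 2080:Thu 2084:Tue 2088:Sun✓ 2092:Fri 2096:Wed
Sunday: 2060, 2088 → 2.

2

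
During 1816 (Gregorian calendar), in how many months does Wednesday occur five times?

A month of length L has five Wednesdays iff its first Wednesday is on day ≤ L−28 (so day 1–3 in a 31-day month, 1–2 in a 30-day month, day 1 in a leap February).
Checking each month of 1816: Jan starts Mon (31d) ✓; Feb starts Thu (29d); Mar starts Fri (31d); Apr starts Mon (30d); May starts Wed (31d) ✓; Jun starts Sat (30d); Jul starts Mon (31d) ✓; Aug starts Thu (31d); Sep starts Sun (30d); Oct starts Tue (31d) ✓; Nov starts Fri (30d); Dec starts Sun (31d).
Five-Wednesday months: January, May, July, October → 4.

4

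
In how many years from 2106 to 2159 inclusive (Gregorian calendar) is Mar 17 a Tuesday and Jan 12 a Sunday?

Check each year's weekday for Mar 17 and Jan 12:
  2106: Wed/Tue  2107: Thu/Wed  2108: Sat/Thu  2109: Sun/Sat  2110: Mon/Sun  2111: Tue/Mon  2112: Thu/Tue  2113: Fri/Thu  2114: Sat/Fri  2115: Sun/Sat  2116: Tue/Sun ✓  2117: Wed/Tue  2118: Thu/Wed  2119: Fri/Thu  …(26 more)…  2146: Thu/Wed  2147: Fri/Thu  2148: Sun/Fri  2149: Mon/Sun  2150: Tue/Mon  2151: Wed/Tue  2152: Fri/Wed  2153: Sat/Fri  2154: Sun/Sat  2155: Mon/Sun  2156: Wed/Mon  2157: Thu/Wed  2158: Fri/Thu  2159: Sat/Fri
Both conditions hold in: 2116, 2144 — 2.

2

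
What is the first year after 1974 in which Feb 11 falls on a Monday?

1980

From one year to the next, a fixed date's weekday advances by 1, or by 2 when a Feb 29 lies between the two dates.
1974: February 11 is Monday.
1975: Tuesday (+1)
1976: Wednesday (+1)
1977: Friday (+2)
1978: Saturday (+1)
1979: Sunday (+1)
1980: Monday (+1)
Feb 11 falls on a Monday in 1980.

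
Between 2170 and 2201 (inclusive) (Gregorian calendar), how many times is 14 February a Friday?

5

Track 14 February's weekday year by year (advancing +1, or +2 across a Feb 29):
  2170: Wed  2171: Thu (+1)  2172: Fri (+1) ✓  2173: Sun (+2)  2174: Mon (+1)
  2175: Tue (+1)  2176: Wed (+1)  2177: Fri (+2) ✓  2178: Sat (+1)  2179: Sun (+1)
  2180: Mon (+1)  2181: Wed (+2)  2182: Thu (+1)  2183: Fri (+1) ✓  … (4 more years) …
  2188: Thu (+1)  2189: Sat (+2)  2190: Sun (+1)  2191: Mon (+1)  2192: Tue (+1)
  2193: Thu (+2)  2194: Fri (+1) ✓  2195: Sat (+1)  2196: Sun (+1)  2197: Tue (+2)
  2198: Wed (+1)  2199: Thu (+1)  2200: Fri (+1) ✓  2201: Sat (+1)
Friday years: 2172, 2177, 2183, 2194, 2200 — 5 in total.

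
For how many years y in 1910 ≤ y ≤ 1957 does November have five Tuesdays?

November has 30 days; it has five Tuesdays when Tuesday falls among the first (month-length − 28) days — i.e. when November 1 is one of Tuesday/Monday.
November 1 by year: 1910:Tue✓ 1911:Wed 1912:Fri 1913:Sat 1914:Sun 1915:Mon✓ 1916:Wed 1917:Thu 1918:Fri 1919:Sat 1920:Mon✓ 1921:Tue✓ 1922:Wed 1923:Thu 1924:Sat …(18 more)… 1943:Mon✓ 1944:Wed 1945:Thu 1946:Fri 1947:Sat 1948:Mon✓ 1949:Tue✓ 1950:Wed 1951:Thu 1952:Sat 1953:Sun 1954:Mon✓ 1955:Tue✓ 1956:Thu 1957:Fri
Years with five Tuesdays: 1910, 1915, 1920, 1921, 1926, 1927, 1932, 1937, 1938, 1943, 1948, 1949, 1954, 1955 → 14.

14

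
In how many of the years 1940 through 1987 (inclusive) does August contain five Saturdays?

August has 31 days; it has five Saturdays when Saturday falls among the first (month-length − 28) days — i.e. when August 1 is one of Saturday/Friday/Thursday.
August 1 by year: 1940:Thu✓ 1941:Fri✓ 1942:Sat✓ 1943:Sun 1944:Tue 1945:Wed 1946:Thu✓ 1947:Fri✓ 1948:Sun 1949:Mon 1950:Tue 1951:Wed 1952:Fri✓ 1953:Sat✓ 1954:Sun …(18 more)… 1973:Wed 1974:Thu✓ 1975:Fri✓ 1976:Sun 1977:Mon 1978:Tue 1979:Wed 1980:Fri✓ 1981:Sat✓ 1982:Sun 1983:Mon 1984:Wed 1985:Thu✓ 1986:Fri✓ 1987:Sat✓
Years with five Saturdays: 1940, 1941, 1942, 1946, 1947, 1952, 1953, 1957, 1958, 1959, 1963, 1964, 1968, 1969, 1970, 1974, 1975, 1980, 1981, 1985, 1986, 1987 → 22.

22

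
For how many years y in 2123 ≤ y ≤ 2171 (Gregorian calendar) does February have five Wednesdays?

2

February has 28 days (29 in leap years); it has five Wednesdays when Wednesday falls among the first (month-length − 28) days — i.e. when February 1 is Wednesday in a leap year (never in a common year).
February 1 by year: 2123:Mon 2124:Tue 2125:Thu 2126:Fri 2127:Sat 2128:Sun 2129:Tue 2130:Wed 2131:Thu 2132:Fri 2133:Sun 2134:Mon 2135:Tue 2136:Wed✓ 2137:Fri …(19 more)… 2157:Tue 2158:Wed 2159:Thu 2160:Fri 2161:Sun 2162:Mon 2163:Tue 2164:Wed✓ 2165:Fri 2166:Sat 2167:Sun 2168:Mon 2169:Wed 2170:Thu 2171:Fri
Years with five Wednesdays: 2136, 2164 → 2.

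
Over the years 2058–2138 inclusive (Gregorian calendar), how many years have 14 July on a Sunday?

Track 14 July's weekday year by year (advancing +1, or +2 across a Feb 29):
  2058: Sun ✓  2059: Mon (+1)  2060: Wed (+2)  2061: Thu (+1)  2062: Fri (+1)
  2063: Sat (+1)  2064: Mon (+2)  2065: Tue (+1)  2066: Wed (+1)  2067: Thu (+1)
  2068: Sat (+2)  2069: Sun (+1) ✓  2070: Mon (+1)  2071: Tue (+1)  … (53 more years) …
  2125: Sat (+1)  2126: Sun (+1) ✓  2127: Mon (+1)  2128: Wed (+2)  2129: Thu (+1)
  2130: Fri (+1)  2131: Sat (+1)  2132: Mon (+2)  2133: Tue (+1)  2134: Wed (+1)
  2135: Thu (+1)  2136: Sat (+2)  2137: Sun (+1) ✓  2138: Mon (+1)
Sunday years: 2058, 2069, 2075, 2080, 2086, 2097, 2109, 2115, 2120, 2126, 2137 — 11 in total.

11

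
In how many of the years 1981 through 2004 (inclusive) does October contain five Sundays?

October has 31 days; it has five Sundays when Sunday falls among the first (month-length − 28) days — i.e. when October 1 is one of Sunday/Saturday/Friday.
October 1 by year: 1981:Thu 1982:Fri✓ 1983:Sat✓ 1984:Mon 1985:Tue 1986:Wed 1987:Thu 1988:Sat✓ 1989:Sun✓ 1990:Mon 1991:Tue 1992:Thu 1993:Fri✓ 1994:Sat✓ 1995:Sun✓ 1996:Tue 1997:Wed 1998:Thu 1999:Fri✓ 2000:Sun✓ 2001:Mon 2002:Tue 2003:Wed 2004:Fri✓
Years with five Sundays: 1982, 1983, 1988, 1989, 1993, 1994, 1995, 1999, 2000, 2004 → 10.

10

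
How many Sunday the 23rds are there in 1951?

2

Check the 23rd of each month of 1951: Jan 23: Tue, Feb 23: Fri, Mar 23: Fri, Apr 23: Mon, May 23: Wed, Jun 23: Sat, Jul 23: Mon, Aug 23: Thu, Sep 23: Sun, Oct 23: Tue, Nov 23: Fri, Dec 23: Sun.
Sunday occurs in September, December — 2 months.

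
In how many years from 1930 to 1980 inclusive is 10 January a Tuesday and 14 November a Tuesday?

Check each year's weekday for 10 January and 14 November:
  1930: Fri/Fri  1931: Sat/Sat  1932: Sun/Mon  1933: Tue/Tue ✓  1934: Wed/Wed  1935: Thu/Thu  1936: Fri/Sat  1937: Sun/Sun  1938: Mon/Mon  1939: Tue/Tue ✓  1940: Wed/Thu  1941: Fri/Fri  1942: Sat/Sat  1943: Sun/Sun  …(23 more)…  1967: Tue/Tue ✓  1968: Wed/Thu  1969: Fri/Fri  1970: Sat/Sat  1971: Sun/Sun  1972: Mon/Tue  1973: Wed/Wed  1974: Thu/Thu  1975: Fri/Fri  1976: Sat/Sun  1977: Mon/Mon  1978: Tue/Tue ✓  1979: Wed/Wed  1980: Thu/Fri
Both conditions hold in: 1933, 1939, 1950, 1961, 1967, 1978 — 6.

6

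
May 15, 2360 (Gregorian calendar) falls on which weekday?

Sunday

January 1, 2360 is a Friday.
May 15 is day 136 of the year, i.e. 135 days after Jan 1.
135 mod 7 = 2, so advance 2 weekdays from Friday: Sunday.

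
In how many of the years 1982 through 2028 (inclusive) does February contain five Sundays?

February has 28 days (29 in leap years); it has five Sundays when Sunday falls among the first (month-length − 28) days — i.e. when February 1 is Sunday in a leap year (never in a common year).
February 1 by year: 1982:Mon 1983:Tue 1984:Wed 1985:Fri 1986:Sat 1987:Sun 1988:Mon 1989:Wed 1990:Thu 1991:Fri 1992:Sat 1993:Mon 1994:Tue 1995:Wed 1996:Thu …(17 more)… 2014:Sat 2015:Sun 2016:Mon 2017:Wed 2018:Thu 2019:Fri 2020:Sat 2021:Mon 2022:Tue 2023:Wed 2024:Thu 2025:Sat 2026:Sun 2027:Mon 2028:Tue
Years with five Sundays: 2004 → 1.

1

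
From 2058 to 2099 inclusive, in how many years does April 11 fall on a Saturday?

6

Track April 11's weekday year by year (advancing +1, or +2 across a Feb 29):
  2058: Thu  2059: Fri (+1)  2060: Sun (+2)  2061: Mon (+1)  2062: Tue (+1)
  2063: Wed (+1)  2064: Fri (+2)  2065: Sat (+1) ✓  2066: Sun (+1)  2067: Mon (+1)
  2068: Wed (+2)  2069: Thu (+1)  2070: Fri (+1)  2071: Sat (+1) ✓  … (14 more years) …
  2086: Thu (+1)  2087: Fri (+1)  2088: Sun (+2)  2089: Mon (+1)  2090: Tue (+1)
  2091: Wed (+1)  2092: Fri (+2)  2093: Sat (+1) ✓  2094: Sun (+1)  2095: Mon (+1)
  2096: Wed (+2)  2097: Thu (+1)  2098: Fri (+1)  2099: Sat (+1) ✓
Saturday years: 2065, 2071, 2076, 2082, 2093, 2099 — 6 in total.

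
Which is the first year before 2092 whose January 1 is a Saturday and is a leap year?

Jan 1 advances by 2 weekdays after a leap year and by 1 after a common year.
2092: Jan 1 is Tuesday (leap).
2091: Monday
2090: Sunday
2089: Saturday
2088: Thursday (leap)
2087: Wednesday
2086: Tuesday
2085: Monday
2084: Saturday (leap)
2084 begins on a Saturday and is a leap year.

2084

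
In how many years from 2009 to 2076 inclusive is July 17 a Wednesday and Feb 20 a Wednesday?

8

Check each year's weekday for July 17 and Feb 20:
  2009: Fri/Fri  2010: Sat/Sat  2011: Sun/Sun  2012: Tue/Mon  2013: Wed/Wed ✓  2014: Thu/Thu  2015: Fri/Fri  2016: Sun/Sat  2017: Mon/Mon  2018: Tue/Tue  2019: Wed/Wed ✓  2020: Fri/Thu  2021: Sat/Sat  2022: Sun/Sun  …(40 more)…  2063: Tue/Tue  2064: Thu/Wed  2065: Fri/Fri  2066: Sat/Sat  2067: Sun/Sun  2068: Tue/Mon  2069: Wed/Wed ✓  2070: Thu/Thu  2071: Fri/Fri  2072: Sun/Sat  2073: Mon/Mon  2074: Tue/Tue  2075: Wed/Wed ✓  2076: Fri/Thu
Both conditions hold in: 2013, 2019, 2030, 2041, 2047, 2058, 2069, 2075 — 8.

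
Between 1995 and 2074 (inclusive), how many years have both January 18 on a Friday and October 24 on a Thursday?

8

Check each year's weekday for January 18 and October 24:
  1995: Wed/Tue  1996: Thu/Thu  1997: Sat/Fri  1998: Sun/Sat  1999: Mon/Sun  2000: Tue/Tue  2001: Thu/Wed  2002: Fri/Thu ✓  2003: Sat/Fri  2004: Sun/Sun  2005: Tue/Mon  2006: Wed/Tue  2007: Thu/Wed  2008: Fri/Fri  …(52 more)…  2061: Tue/Mon  2062: Wed/Tue  2063: Thu/Wed  2064: Fri/Fri  2065: Sun/Sat  2066: Mon/Sun  2067: Tue/Mon  2068: Wed/Wed  2069: Fri/Thu ✓  2070: Sat/Fri  2071: Sun/Sat  2072: Mon/Mon  2073: Wed/Tue  2074: Thu/Wed
Both conditions hold in: 2002, 2013, 2019, 2030, 2041, 2047, 2058, 2069 — 8.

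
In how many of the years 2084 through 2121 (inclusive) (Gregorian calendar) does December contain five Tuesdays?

16

December has 31 days; it has five Tuesdays when Tuesday falls among the first (month-length − 28) days — i.e. when December 1 is one of Tuesday/Monday/Sunday.
December 1 by year: 2084:Fri 2085:Sat 2086:Sun✓ 2087:Mon✓ 2088:Wed 2089:Thu 2090:Fri 2091:Sat 2092:Mon✓ 2093:Tue✓ 2094:Wed 2095:Thu 2096:Sat 2097:Sun✓ 2098:Mon✓ …(8 more)… 2107:Thu 2108:Sat 2109:Sun✓ 2110:Mon✓ 2111:Tue✓ 2112:Thu 2113:Fri 2114:Sat 2115:Sun✓ 2116:Tue✓ 2117:Wed 2118:Thu 2119:Fri 2120:Sun✓ 2121:Mon✓
Years with five Tuesdays: 2086, 2087, 2092, 2093, 2097, 2098, 2099, 2104, 2105, 2109, 2110, 2111, 2115, 2116, 2120, 2121 → 16.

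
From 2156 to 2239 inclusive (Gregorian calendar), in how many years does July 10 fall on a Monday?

11

Track July 10's weekday year by year (advancing +1, or +2 across a Feb 29):
  2156: Sat  2157: Sun (+1)  2158: Mon (+1) ✓  2159: Tue (+1)  2160: Thu (+2)
  2161: Fri (+1)  2162: Sat (+1)  2163: Sun (+1)  2164: Tue (+2)  2165: Wed (+1)
  2166: Thu (+1)  2167: Fri (+1)  2168: Sun (+2)  2169: Mon (+1) ✓  … (56 more years) …
  2226: Mon (+1) ✓  2227: Tue (+1)  2228: Thu (+2)  2229: Fri (+1)  2230: Sat (+1)
  2231: Sun (+1)  2232: Tue (+2)  2233: Wed (+1)  2234: Thu (+1)  2235: Fri (+1)
  2236: Sun (+2)  2237: Mon (+1) ✓  2238: Tue (+1)  2239: Wed (+1)
Monday years: 2158, 2169, 2175, 2180, 2186, 2197, 2209, 2215, 2220, 2226, 2237 — 11 in total.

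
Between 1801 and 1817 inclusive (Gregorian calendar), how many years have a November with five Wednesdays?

November has 30 days; it has five Wednesdays when Wednesday falls among the first (month-length − 28) days — i.e. when November 1 is one of Wednesday/Tuesday.
November 1 by year: 1801:Sun 1802:Mon 1803:Tue✓ 1804:Thu 1805:Fri 1806:Sat 1807:Sun 1808:Tue✓ 1809:Wed✓ 1810:Thu 1811:Fri 1812:Sun 1813:Mon 1814:Tue✓ 1815:Wed✓ 1816:Fri 1817:Sat
Years with five Wednesdays: 1803, 1808, 1809, 1814, 1815 → 5.

5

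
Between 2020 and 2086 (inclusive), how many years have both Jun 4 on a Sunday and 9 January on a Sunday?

Check each year's weekday for Jun 4 and 9 January:
  2020: Thu/Thu  2021: Fri/Sat  2022: Sat/Sun  2023: Sun/Mon  2024: Tue/Tue  2025: Wed/Thu  2026: Thu/Fri  2027: Fri/Sat  2028: Sun/Sun ✓  2029: Mon/Tue  2030: Tue/Wed  2031: Wed/Thu  2032: Fri/Fri  2033: Sat/Sun  …(39 more)…  2073: Sun/Mon  2074: Mon/Tue  2075: Tue/Wed  2076: Thu/Thu  2077: Fri/Sat  2078: Sat/Sun  2079: Sun/Mon  2080: Tue/Tue  2081: Wed/Thu  2082: Thu/Fri  2083: Fri/Sat  2084: Sun/Sun ✓  2085: Mon/Tue  2086: Tue/Wed
Both conditions hold in: 2028, 2056, 2084 — 3.

3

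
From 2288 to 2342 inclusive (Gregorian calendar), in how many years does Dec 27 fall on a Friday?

Track Dec 27's weekday year by year (advancing +1, or +2 across a Feb 29):
  2288: Thu  2289: Fri (+1) ✓  2290: Sat (+1)  2291: Sun (+1)  2292: Tue (+2)
  2293: Wed (+1)  2294: Thu (+1)  2295: Fri (+1) ✓  2296: Sun (+2)  2297: Mon (+1)
  2298: Tue (+1)  2299: Wed (+1)  2300: Thu (+1)  2301: Fri (+1) ✓  … (27 more years) …
  2329: Fri (+1) ✓  2330: Sat (+1)  2331: Sun (+1)  2332: Tue (+2)  2333: Wed (+1)
  2334: Thu (+1)  2335: Fri (+1) ✓  2336: Sun (+2)  2337: Mon (+1)  2338: Tue (+1)
  2339: Wed (+1)  2340: Fri (+2) ✓  2341: Sat (+1)  2342: Sun (+1)
Friday years: 2289, 2295, 2301, 2307, 2312, 2318, 2329, 2335, 2340 — 9 in total.

9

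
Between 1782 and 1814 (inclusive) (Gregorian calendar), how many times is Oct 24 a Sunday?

Track Oct 24's weekday year by year (advancing +1, or +2 across a Feb 29):
  1782: Thu  1783: Fri (+1)  1784: Sun (+2) ✓  1785: Mon (+1)  1786: Tue (+1)
  1787: Wed (+1)  1788: Fri (+2)  1789: Sat (+1)  1790: Sun (+1) ✓  1791: Mon (+1)
  1792: Wed (+2)  1793: Thu (+1)  1794: Fri (+1)  1795: Sat (+1)  … (5 more years) …
  1801: Sat (+1)  1802: Sun (+1) ✓  1803: Mon (+1)  1804: Wed (+2)  1805: Thu (+1)
  1806: Fri (+1)  1807: Sat (+1)  1808: Mon (+2)  1809: Tue (+1)  1810: Wed (+1)
  1811: Thu (+1)  1812: Sat (+2)  1813: Sun (+1) ✓  1814: Mon (+1)
Sunday years: 1784, 1790, 1802, 1813 — 4 in total.

4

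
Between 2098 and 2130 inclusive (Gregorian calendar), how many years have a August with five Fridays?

August has 31 days; it has five Fridays when Friday falls among the first (month-length − 28) days — i.e. when August 1 is one of Friday/Thursday/Wednesday.
August 1 by year: 2098:Fri✓ 2099:Sat 2100:Sun 2101:Mon 2102:Tue 2103:Wed✓ 2104:Fri✓ 2105:Sat 2106:Sun 2107:Mon 2108:Wed✓ 2109:Thu✓ 2110:Fri✓ 2111:Sat 2112:Mon …(3 more)… 2116:Sat 2117:Sun 2118:Mon 2119:Tue 2120:Thu✓ 2121:Fri✓ 2122:Sat 2123:Sun 2124:Tue 2125:Wed✓ 2126:Thu✓ 2127:Fri✓ 2128:Sun 2129:Mon 2130:Tue
Years with five Fridays: 2098, 2103, 2104, 2108, 2109, 2110, 2114, 2115, 2120, 2121, 2125, 2126, 2127 → 13.

13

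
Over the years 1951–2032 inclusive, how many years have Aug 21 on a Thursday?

Track Aug 21's weekday year by year (advancing +1, or +2 across a Feb 29):
  1951: Tue  1952: Thu (+2) ✓  1953: Fri (+1)  1954: Sat (+1)  1955: Sun (+1)
  1956: Tue (+2)  1957: Wed (+1)  1958: Thu (+1) ✓  1959: Fri (+1)  1960: Sun (+2)
  1961: Mon (+1)  1962: Tue (+1)  1963: Wed (+1)  1964: Fri (+2)  … (54 more years) …
  2019: Wed (+1)  2020: Fri (+2)  2021: Sat (+1)  2022: Sun (+1)  2023: Mon (+1)
  2024: Wed (+2)  2025: Thu (+1) ✓  2026: Fri (+1)  2027: Sat (+1)  2028: Mon (+2)
  2029: Tue (+1)  2030: Wed (+1)  2031: Thu (+1) ✓  2032: Sat (+2)
Thursday years: 1952, 1958, 1969, 1975, 1980, 1986, 1997, 2003, 2008, 2014, 2025, 2031 — 12 in total.

12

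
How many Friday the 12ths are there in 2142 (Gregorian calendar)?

Check the 12th of each month of 2142: Jan 12: Fri, Feb 12: Mon, Mar 12: Mon, Apr 12: Thu, May 12: Sat, Jun 12: Tue, Jul 12: Thu, Aug 12: Sun, Sep 12: Wed, Oct 12: Fri, Nov 12: Mon, Dec 12: Wed.
Friday occurs in January, October — 2 months.

2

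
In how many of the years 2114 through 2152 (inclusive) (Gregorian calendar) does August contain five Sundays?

17

August has 31 days; it has five Sundays when Sunday falls among the first (month-length − 28) days — i.e. when August 1 is one of Sunday/Saturday/Friday.
August 1 by year: 2114:Wed 2115:Thu 2116:Sat✓ 2117:Sun✓ 2118:Mon 2119:Tue 2120:Thu 2121:Fri✓ 2122:Sat✓ 2123:Sun✓ 2124:Tue 2125:Wed 2126:Thu 2127:Fri✓ 2128:Sun✓ …(9 more)… 2138:Fri✓ 2139:Sat✓ 2140:Mon 2141:Tue 2142:Wed 2143:Thu 2144:Sat✓ 2145:Sun✓ 2146:Mon 2147:Tue 2148:Thu 2149:Fri✓ 2150:Sat✓ 2151:Sun✓ 2152:Tue
Years with five Sundays: 2116, 2117, 2121, 2122, 2123, 2127, 2128, 2132, 2133, 2134, 2138, 2139, 2144, 2145, 2149, 2150, 2151 → 17.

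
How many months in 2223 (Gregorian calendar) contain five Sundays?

A month of length L has five Sundays iff its first Sunday is on day ≤ L−28 (so day 1–3 in a 31-day month, 1–2 in a 30-day month, day 1 in a leap February).
Checking each month of 2223: Jan starts Wed (31d); Feb starts Sat (28d); Mar starts Sat (31d) ✓; Apr starts Tue (30d); May starts Thu (31d); Jun starts Sun (30d) ✓; Jul starts Tue (31d); Aug starts Fri (31d) ✓; Sep starts Mon (30d); Oct starts Wed (31d); Nov starts Sat (30d) ✓; Dec starts Mon (31d).
Five-Sunday months: March, June, August, November → 4.

4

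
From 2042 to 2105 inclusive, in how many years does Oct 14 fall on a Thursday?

Track Oct 14's weekday year by year (advancing +1, or +2 across a Feb 29):
  2042: Tue  2043: Wed (+1)  2044: Fri (+2)  2045: Sat (+1)  2046: Sun (+1)
  2047: Mon (+1)  2048: Wed (+2)  2049: Thu (+1) ✓  2050: Fri (+1)  2051: Sat (+1)
  2052: Mon (+2)  2053: Tue (+1)  2054: Wed (+1)  2055: Thu (+1) ✓  … (36 more years) …
  2092: Tue (+2)  2093: Wed (+1)  2094: Thu (+1) ✓  2095: Fri (+1)  2096: Sun (+2)
  2097: Mon (+1)  2098: Tue (+1)  2099: Wed (+1)  2100: Thu (+1) ✓  2101: Fri (+1)
  2102: Sat (+1)  2103: Sun (+1)  2104: Tue (+2)  2105: Wed (+1)
Thursday years: 2049, 2055, 2060, 2066, 2077, 2083, 2088, 2094, 2100 — 9 in total.

9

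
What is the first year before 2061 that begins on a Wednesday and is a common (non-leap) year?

Jan 1 advances by 2 weekdays after a leap year and by 1 after a common year.
2061: Jan 1 is Saturday.
2060: Thursday (leap)
2059: Wednesday
2059 begins on a Wednesday and is a common year.

2059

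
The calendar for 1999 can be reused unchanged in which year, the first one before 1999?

1993

Two years share a calendar iff Jan 1 falls on the same weekday and both are leap or both are common. 1999: Jan 1 is Friday, common year.
1998: Jan 1 Thursday, common
1997: Jan 1 Wednesday, common
1996: Jan 1 Monday, leap
1995: Jan 1 Sunday, common
1994: Jan 1 Saturday, common
1993: Jan 1 Friday, common
1993 matches on both conditions.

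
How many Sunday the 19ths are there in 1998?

2

Check the 19th of each month of 1998: Jan 19: Mon, Feb 19: Thu, Mar 19: Thu, Apr 19: Sun, May 19: Tue, Jun 19: Fri, Jul 19: Sun, Aug 19: Wed, Sep 19: Sat, Oct 19: Mon, Nov 19: Thu, Dec 19: Sat.
Sunday occurs in April, July — 2 months.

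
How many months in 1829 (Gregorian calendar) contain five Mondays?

A month of length L has five Mondays iff its first Monday is on day ≤ L−28 (so day 1–3 in a 31-day month, 1–2 in a 30-day month, day 1 in a leap February).
Checking each month of 1829: Jan starts Thu (31d); Feb starts Sun (28d); Mar starts Sun (31d) ✓; Apr starts Wed (30d); May starts Fri (31d); Jun starts Mon (30d) ✓; Jul starts Wed (31d); Aug starts Sat (31d) ✓; Sep starts Tue (30d); Oct starts Thu (31d); Nov starts Sun (30d) ✓; Dec starts Tue (31d).
Five-Monday months: March, June, August, November → 4.

4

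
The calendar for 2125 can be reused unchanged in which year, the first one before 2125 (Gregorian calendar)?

2114

Two years share a calendar iff Jan 1 falls on the same weekday and both are leap or both are common. 2125: Jan 1 is Monday, common year.
2124: Jan 1 Saturday, leap
2123: Jan 1 Friday, common
2122: Jan 1 Thursday, common
2121: Jan 1 Wednesday, common
2120: Jan 1 Monday, leap
2119: Jan 1 Sunday, common
2118: Jan 1 Saturday, common
2117: Jan 1 Friday, common
2116: Jan 1 Wednesday, leap
2115: Jan 1 Tuesday, common
2114: Jan 1 Monday, common
2114 matches on both conditions.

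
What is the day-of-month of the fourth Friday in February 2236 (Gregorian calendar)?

February 1, 2236 is a Monday, so the first Friday is the 5th.
The fourth Friday is 5 + 21 = 26.

26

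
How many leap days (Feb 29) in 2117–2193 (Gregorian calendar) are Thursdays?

3

Leap years in 2117–2193: 19 of them.
Feb 29 weekday advances by 5 (mod 7) from one leap year to the next four years later (or differs when a century non-leap intervenes).
Leap-day weekdays: 2120:Thu✓ 2124:Tue 2128:Sun 2132:Fri 2136:Wed 2140:Mon 2144:Sat 2148:Thu✓ 2152:Tue 2156:Sun 2160:Fri 2164:Wed 2168:Mon 2172:Sat 2176:Thu✓ 2180:Tue 2184:Sun 2188:Fri 2192:Wed
Thursday: 2120, 2148, 2176 → 3.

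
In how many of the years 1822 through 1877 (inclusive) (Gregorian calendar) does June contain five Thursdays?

June has 30 days; it has five Thursdays when Thursday falls among the first (month-length − 28) days — i.e. when June 1 is one of Thursday/Wednesday.
June 1 by year: 1822:Sat 1823:Sun 1824:Tue 1825:Wed✓ 1826:Thu✓ 1827:Fri 1828:Sun 1829:Mon 1830:Tue 1831:Wed✓ 1832:Fri 1833:Sat 1834:Sun 1835:Mon 1836:Wed✓ …(26 more)… 1863:Mon 1864:Wed✓ 1865:Thu✓ 1866:Fri 1867:Sat 1868:Mon 1869:Tue 1870:Wed✓ 1871:Thu✓ 1872:Sat 1873:Sun 1874:Mon 1875:Tue 1876:Thu✓ 1877:Fri
Years with five Thursdays: 1825, 1826, 1831, 1836, 1837, 1842, 1843, 1848, 1853, 1854, 1859, 1864, 1865, 1870, 1871, 1876 → 16.

16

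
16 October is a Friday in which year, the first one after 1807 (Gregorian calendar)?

From one year to the next, a fixed date's weekday advances by 1, or by 2 when a Feb 29 lies between the two dates.
1807: October 16 is Friday.
1808: Sunday (+2)
1809: Monday (+1)
1810: Tuesday (+1)
1811: Wednesday (+1)
1812: Friday (+2)
16 October falls on a Friday in 1812.

1812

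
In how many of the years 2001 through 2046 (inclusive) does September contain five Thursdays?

September has 30 days; it has five Thursdays when Thursday falls among the first (month-length − 28) days — i.e. when September 1 is one of Thursday/Wednesday.
September 1 by year: 2001:Sat 2002:Sun 2003:Mon 2004:Wed✓ 2005:Thu✓ 2006:Fri 2007:Sat 2008:Mon 2009:Tue 2010:Wed✓ 2011:Thu✓ 2012:Sat 2013:Sun 2014:Mon 2015:Tue …(16 more)… 2032:Wed✓ 2033:Thu✓ 2034:Fri 2035:Sat 2036:Mon 2037:Tue 2038:Wed✓ 2039:Thu✓ 2040:Sat 2041:Sun 2042:Mon 2043:Tue 2044:Thu✓ 2045:Fri 2046:Sat
Years with five Thursdays: 2004, 2005, 2010, 2011, 2016, 2021, 2022, 2027, 2032, 2033, 2038, 2039, 2044 → 13.

13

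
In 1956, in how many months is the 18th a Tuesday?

2

Check the 18th of each month of 1956: Jan 18: Wed, Feb 18: Sat, Mar 18: Sun, Apr 18: Wed, May 18: Fri, Jun 18: Mon, Jul 18: Wed, Aug 18: Sat, Sep 18: Tue, Oct 18: Thu, Nov 18: Sun, Dec 18: Tue.
Tuesday occurs in September, December — 2 months.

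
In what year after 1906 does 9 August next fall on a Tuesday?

1910

From one year to the next, a fixed date's weekday advances by 1, or by 2 when a Feb 29 lies between the two dates.
1906: August 9 is Thursday.
1907: Friday (+1)
1908: Sunday (+2)
1909: Monday (+1)
1910: Tuesday (+1)
9 August falls on a Tuesday in 1910.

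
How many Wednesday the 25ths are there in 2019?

2

Check the 25th of each month of 2019: Jan 25: Fri, Feb 25: Mon, Mar 25: Mon, Apr 25: Thu, May 25: Sat, Jun 25: Tue, Jul 25: Thu, Aug 25: Sun, Sep 25: Wed, Oct 25: Fri, Nov 25: Mon, Dec 25: Wed.
Wednesday occurs in September, December — 2 months.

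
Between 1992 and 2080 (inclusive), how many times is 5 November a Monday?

12

Track 5 November's weekday year by year (advancing +1, or +2 across a Feb 29):
  1992: Thu  1993: Fri (+1)  1994: Sat (+1)  1995: Sun (+1)  1996: Tue (+2)
  1997: Wed (+1)  1998: Thu (+1)  1999: Fri (+1)  2000: Sun (+2)  2001: Mon (+1) ✓
  2002: Tue (+1)  2003: Wed (+1)  2004: Fri (+2)  2005: Sat (+1)  … (61 more years) …
  2067: Sat (+1)  2068: Mon (+2) ✓  2069: Tue (+1)  2070: Wed (+1)  2071: Thu (+1)
  2072: Sat (+2)  2073: Sun (+1)  2074: Mon (+1) ✓  2075: Tue (+1)  2076: Thu (+2)
  2077: Fri (+1)  2078: Sat (+1)  2079: Sun (+1)  2080: Tue (+2)
Monday years: 2001, 2007, 2012, 2018, 2029, 2035, 2040, 2046, 2057, 2063, 2068, 2074 — 12 in total.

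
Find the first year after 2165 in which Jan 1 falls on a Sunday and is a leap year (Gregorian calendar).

2192

Jan 1 advances by 2 weekdays after a leap year and by 1 after a common year.
2165: Jan 1 is Tuesday.
2166: Wednesday
2167: Thursday
2168: Friday (leap)
2169: Sunday
2170: Monday
2171: Tuesday
2172: Wednesday (leap)
2173: Friday
2174: Saturday
2175: Sunday
2176: Monday (leap)
2177: Wednesday
2178: Thursday
2179: Friday
2180: Saturday (leap)
2181: Monday
2182: Tuesday
2183: Wednesday
2184: Thursday (leap)
2185: Saturday
2186: Sunday
2187: Monday
2188: Tuesday (leap)
2189: Thursday
2190: Friday
2191: Saturday
2192: Sunday (leap)
2192 begins on a Sunday and is a leap year.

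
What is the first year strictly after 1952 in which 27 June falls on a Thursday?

1957

From one year to the next, a fixed date's weekday advances by 1, or by 2 when a Feb 29 lies between the two dates.
1952: June 27 is Friday.
1953: Saturday (+1)
1954: Sunday (+1)
1955: Monday (+1)
1956: Wednesday (+2)
1957: Thursday (+1)
27 June falls on a Thursday in 1957.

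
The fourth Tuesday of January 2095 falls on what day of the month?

January 1, 2095 is a Saturday, so the first Tuesday is the 4th.
The fourth Tuesday is 4 + 21 = 25.

25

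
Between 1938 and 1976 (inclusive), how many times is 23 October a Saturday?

6

Track 23 October's weekday year by year (advancing +1, or +2 across a Feb 29):
  1938: Sun  1939: Mon (+1)  1940: Wed (+2)  1941: Thu (+1)  1942: Fri (+1)
  1943: Sat (+1) ✓  1944: Mon (+2)  1945: Tue (+1)  1946: Wed (+1)  1947: Thu (+1)
  1948: Sat (+2) ✓  1949: Sun (+1)  1950: Mon (+1)  1951: Tue (+1)  … (11 more years) …
  1963: Wed (+1)  1964: Fri (+2)  1965: Sat (+1) ✓  1966: Sun (+1)  1967: Mon (+1)
  1968: Wed (+2)  1969: Thu (+1)  1970: Fri (+1)  1971: Sat (+1) ✓  1972: Mon (+2)
  1973: Tue (+1)  1974: Wed (+1)  1975: Thu (+1)  1976: Sat (+2) ✓
Saturday years: 1943, 1948, 1954, 1965, 1971, 1976 — 6 in total.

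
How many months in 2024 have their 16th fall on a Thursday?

1

Check the 16th of each month of 2024: Jan 16: Tue, Feb 16: Fri, Mar 16: Sat, Apr 16: Tue, May 16: Thu, Jun 16: Sun, Jul 16: Tue, Aug 16: Fri, Sep 16: Mon, Oct 16: Wed, Nov 16: Sat, Dec 16: Mon.
Thursday occurs in May — 1 month.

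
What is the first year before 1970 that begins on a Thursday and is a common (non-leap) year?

Jan 1 advances by 2 weekdays after a leap year and by 1 after a common year.
1970: Jan 1 is Thursday.
1969: Wednesday
1968: Monday (leap)
1967: Sunday
1966: Saturday
1965: Friday
1964: Wednesday (leap)
1963: Tuesday
1962: Monday
1961: Sunday
1960: Friday (leap)
1959: Thursday
1959 begins on a Thursday and is a common year.

1959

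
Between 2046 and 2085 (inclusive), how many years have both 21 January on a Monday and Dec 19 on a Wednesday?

0

Check each year's weekday for 21 January and Dec 19:
  2046: Sun/Wed  2047: Mon/Thu  2048: Tue/Sat  2049: Thu/Sun  2050: Fri/Mon  2051: Sat/Tue  2052: Sun/Thu  2053: Tue/Fri  2054: Wed/Sat  2055: Thu/Sun  2056: Fri/Tue  2057: Sun/Wed  2058: Mon/Thu  2059: Tue/Fri  …(12 more)…  2072: Thu/Mon  2073: Sat/Tue  2074: Sun/Wed  2075: Mon/Thu  2076: Tue/Sat  2077: Thu/Sun  2078: Fri/Mon  2079: Sat/Tue  2080: Sun/Thu  2081: Tue/Fri  2082: Wed/Sat  2083: Thu/Sun  2084: Fri/Tue  2085: Sun/Wed
Both conditions hold in: no year — 0.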